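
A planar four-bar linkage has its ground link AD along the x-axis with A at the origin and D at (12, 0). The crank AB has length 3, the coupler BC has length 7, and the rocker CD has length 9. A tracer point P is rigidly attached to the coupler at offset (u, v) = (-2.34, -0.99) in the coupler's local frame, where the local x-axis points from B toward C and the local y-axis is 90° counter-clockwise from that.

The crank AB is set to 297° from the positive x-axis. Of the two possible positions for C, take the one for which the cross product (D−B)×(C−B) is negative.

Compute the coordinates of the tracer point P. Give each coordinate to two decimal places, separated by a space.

-1.06 -1.89

A=(0,0), D=(12.00,0)
B = A + 3.00·(cos297°, sin297°) = (1.3620, -2.6730)
|BD| = 10.9687
circle(B,7.00) ∩ circle(D,9.00): a=4.0257, h=5.7266
  candidates: C₊=(3.8707,3.8620) cross=62.814; C₋=(6.6618,-7.2459) cross=-62.814
  mode - wants cross < 0 → take C=(6.6618,-7.2459) (cross=-62.814)
ex = (C−B)/|BC| = (0.7571,-0.6533); ey = (0.6533,0.7571)
P = B + -2.34·ex + -0.99·ey = (-1.0564,-1.8939)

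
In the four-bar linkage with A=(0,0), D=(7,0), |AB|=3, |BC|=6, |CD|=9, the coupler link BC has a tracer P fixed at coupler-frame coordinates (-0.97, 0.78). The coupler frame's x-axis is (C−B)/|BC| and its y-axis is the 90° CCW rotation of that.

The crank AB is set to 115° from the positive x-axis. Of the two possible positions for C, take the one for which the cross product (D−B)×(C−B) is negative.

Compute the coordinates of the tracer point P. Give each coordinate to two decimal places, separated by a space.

A=(0,0), D=(7.00,0)
B = A + 3.00·(cos115°, sin115°) = (-1.2679, 2.7189)
|BD| = 8.7034
circle(B,6.00) ∩ circle(D,9.00): a=1.7665, h=5.7341
  candidates: C₊=(2.2016,7.6141) cross=49.906; C₋=(-1.3810,-3.2800) cross=-49.906
  mode - wants cross < 0 → take C=(-1.3810,-3.2800) (cross=-49.906)
ex = (C−B)/|BC| = (-0.0189,-0.9998); ey = (0.9998,-0.0189)
P = B + -0.97·ex + 0.78·ey = (-0.4697,3.6740)

-0.47 3.67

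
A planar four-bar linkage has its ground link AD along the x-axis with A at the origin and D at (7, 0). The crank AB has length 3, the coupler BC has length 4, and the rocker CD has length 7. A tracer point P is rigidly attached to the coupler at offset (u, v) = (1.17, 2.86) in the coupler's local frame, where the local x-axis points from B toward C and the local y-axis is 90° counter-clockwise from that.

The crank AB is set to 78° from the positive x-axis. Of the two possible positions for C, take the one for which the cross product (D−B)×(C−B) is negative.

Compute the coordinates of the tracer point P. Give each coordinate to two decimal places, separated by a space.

A=(0,0), D=(7.00,0)
B = A + 3.00·(cos78°, sin78°) = (0.6237, 2.9344)
|BD| = 7.0191
circle(B,4.00) ∩ circle(D,7.00): a=1.1588, h=3.8285
  candidates: C₊=(3.2770,5.9278) cross=26.872; C₋=(0.0759,-1.0279) cross=-26.872
  mode - wants cross < 0 → take C=(0.0759,-1.0279) (cross=-26.872)
ex = (C−B)/|BC| = (-0.1370,-0.9906); ey = (0.9906,-0.1370)
P = B + 1.17·ex + 2.86·ey = (3.2965,1.3837)

3.30 1.38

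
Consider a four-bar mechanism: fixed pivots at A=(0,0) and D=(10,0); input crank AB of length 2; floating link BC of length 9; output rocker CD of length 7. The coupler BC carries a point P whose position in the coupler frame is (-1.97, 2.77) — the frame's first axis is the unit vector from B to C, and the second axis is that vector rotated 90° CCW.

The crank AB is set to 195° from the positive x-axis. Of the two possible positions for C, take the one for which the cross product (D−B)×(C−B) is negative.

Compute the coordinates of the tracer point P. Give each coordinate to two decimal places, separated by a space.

A=(0,0), D=(10.00,0)
B = A + 2.00·(cos195°, sin195°) = (-1.9319, -0.5176)
|BD| = 11.9431
circle(B,9.00) ∩ circle(D,7.00): a=7.3112, h=5.2484
  candidates: C₊=(5.1450,5.0427) cross=62.682; C₋=(5.6000,-5.4442) cross=-62.682
  mode - wants cross < 0 → take C=(5.6000,-5.4442) (cross=-62.682)
ex = (C−B)/|BC| = (0.8369,-0.5474); ey = (0.5474,0.8369)
P = B + -1.97·ex + 2.77·ey = (-2.0642,2.8789)

-2.06 2.88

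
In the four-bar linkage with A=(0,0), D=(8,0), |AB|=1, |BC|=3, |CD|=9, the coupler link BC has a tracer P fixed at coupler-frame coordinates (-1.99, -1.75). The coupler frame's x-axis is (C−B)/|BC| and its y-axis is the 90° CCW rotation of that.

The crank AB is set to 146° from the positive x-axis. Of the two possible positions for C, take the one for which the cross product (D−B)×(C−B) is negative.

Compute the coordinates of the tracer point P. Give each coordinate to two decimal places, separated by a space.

-2.69 2.45

A=(0,0), D=(8.00,0)
B = A + 1.00·(cos146°, sin146°) = (-0.8290, 0.5592)
|BD| = 8.8467
circle(B,3.00) ∩ circle(D,9.00): a=0.3541, h=2.9790
  candidates: C₊=(-0.2874,3.5099) cross=26.355; C₋=(-0.6640,-2.4363) cross=-26.355
  mode - wants cross < 0 → take C=(-0.6640,-2.4363) (cross=-26.355)
ex = (C−B)/|BC| = (0.0550,-0.9985); ey = (0.9985,0.0550)
P = B + -1.99·ex + -1.75·ey = (-2.6859,2.4499)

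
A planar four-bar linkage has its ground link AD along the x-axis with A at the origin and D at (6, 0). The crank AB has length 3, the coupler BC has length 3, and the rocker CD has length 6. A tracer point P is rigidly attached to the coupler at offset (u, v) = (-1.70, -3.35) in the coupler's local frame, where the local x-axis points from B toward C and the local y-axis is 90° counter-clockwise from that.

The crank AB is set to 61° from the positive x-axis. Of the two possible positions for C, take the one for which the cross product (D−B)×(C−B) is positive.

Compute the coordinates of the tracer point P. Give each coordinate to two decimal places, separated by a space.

A=(0,0), D=(6.00,0)
B = A + 3.00·(cos61°, sin61°) = (1.4544, 2.6239)
|BD| = 5.2485
circle(B,3.00) ∩ circle(D,6.00): a=0.0521, h=2.9995
  candidates: C₊=(2.9991,5.1956) cross=15.743; C₋=(0.0000,-0.0000) cross=-15.743
  mode + wants cross > 0 → take C=(2.9991,5.1956) (cross=15.743)
ex = (C−B)/|BC| = (0.5149,0.8573); ey = (-0.8573,0.5149)
P = B + -1.70·ex + -3.35·ey = (3.4509,-0.5584)

3.45 -0.56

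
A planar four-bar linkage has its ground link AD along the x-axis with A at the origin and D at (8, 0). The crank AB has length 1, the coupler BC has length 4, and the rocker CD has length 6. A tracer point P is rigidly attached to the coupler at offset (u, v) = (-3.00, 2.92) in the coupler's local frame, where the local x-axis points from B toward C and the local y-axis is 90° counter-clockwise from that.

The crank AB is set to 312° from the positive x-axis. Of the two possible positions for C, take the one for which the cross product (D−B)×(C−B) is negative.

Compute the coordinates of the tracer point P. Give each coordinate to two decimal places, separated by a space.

0.88 3.44

A=(0,0), D=(8.00,0)
B = A + 1.00·(cos312°, sin312°) = (0.6691, -0.7431)
|BD| = 7.3684
circle(B,4.00) ∩ circle(D,6.00): a=2.3271, h=3.2534
  candidates: C₊=(2.6562,2.7284) cross=23.973; C₋=(3.3125,-3.7453) cross=-23.973
  mode - wants cross < 0 → take C=(3.3125,-3.7453) (cross=-23.973)
ex = (C−B)/|BC| = (0.6608,-0.7505); ey = (0.7505,0.6608)
P = B + -3.00·ex + 2.92·ey = (0.8782,3.4381)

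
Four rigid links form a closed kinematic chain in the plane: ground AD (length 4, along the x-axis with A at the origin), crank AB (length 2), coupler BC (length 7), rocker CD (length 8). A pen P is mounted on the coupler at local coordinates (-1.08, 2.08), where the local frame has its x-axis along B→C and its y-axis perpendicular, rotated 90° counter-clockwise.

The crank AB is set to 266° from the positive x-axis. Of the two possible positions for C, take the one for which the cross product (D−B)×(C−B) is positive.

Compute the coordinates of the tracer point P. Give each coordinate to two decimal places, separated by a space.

A=(0,0), D=(4.00,0)
B = A + 2.00·(cos266°, sin266°) = (-0.1395, -1.9951)
|BD| = 4.5952
circle(B,7.00) ∩ circle(D,8.00): a=0.6655, h=6.9683
  candidates: C₊=(-2.5655,4.5710) cross=32.021; C₋=(3.4854,-7.9834) cross=-32.021
  mode + wants cross > 0 → take C=(-2.5655,4.5710) (cross=32.021)
ex = (C−B)/|BC| = (-0.3466,0.9380); ey = (-0.9380,-0.3466)
P = B + -1.08·ex + 2.08·ey = (-1.7163,-3.7291)

-1.72 -3.73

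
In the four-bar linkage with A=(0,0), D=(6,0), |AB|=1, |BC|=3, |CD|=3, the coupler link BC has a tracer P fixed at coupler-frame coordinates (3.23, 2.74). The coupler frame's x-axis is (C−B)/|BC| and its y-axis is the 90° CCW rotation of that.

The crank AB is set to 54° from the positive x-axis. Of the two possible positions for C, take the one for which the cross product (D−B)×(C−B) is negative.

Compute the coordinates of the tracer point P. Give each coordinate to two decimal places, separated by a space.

A=(0,0), D=(6.00,0)
B = A + 1.00·(cos54°, sin54°) = (0.5878, 0.8090)
|BD| = 5.4723
circle(B,3.00) ∩ circle(D,3.00): a=2.7362, h=1.2302
  candidates: C₊=(3.4758,1.6212) cross=6.732; C₋=(3.1120,-0.8122) cross=-6.732
  mode - wants cross < 0 → take C=(3.1120,-0.8122) (cross=-6.732)
ex = (C−B)/|BC| = (0.8414,-0.5404); ey = (0.5404,0.8414)
P = B + 3.23·ex + 2.74·ey = (4.7862,1.3690)

4.79 1.37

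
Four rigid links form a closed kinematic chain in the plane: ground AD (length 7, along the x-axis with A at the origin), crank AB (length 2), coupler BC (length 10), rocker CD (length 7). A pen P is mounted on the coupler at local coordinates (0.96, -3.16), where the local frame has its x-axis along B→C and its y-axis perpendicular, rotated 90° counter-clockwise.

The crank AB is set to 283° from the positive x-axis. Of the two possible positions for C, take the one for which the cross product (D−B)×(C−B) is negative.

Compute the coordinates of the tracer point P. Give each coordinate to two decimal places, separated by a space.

-0.17 -5.19

A=(0,0), D=(7.00,0)
B = A + 2.00·(cos283°, sin283°) = (0.4499, -1.9487)
|BD| = 6.8338
circle(B,10.00) ∩ circle(D,7.00): a=7.1484, h=6.9929
  candidates: C₊=(5.3073,6.7923) cross=47.789; C₋=(9.2956,-6.6129) cross=-47.789
  mode - wants cross < 0 → take C=(9.2956,-6.6129) (cross=-47.789)
ex = (C−B)/|BC| = (0.8846,-0.4664); ey = (0.4664,0.8846)
P = B + 0.96·ex + -3.16·ey = (-0.1748,-5.1917)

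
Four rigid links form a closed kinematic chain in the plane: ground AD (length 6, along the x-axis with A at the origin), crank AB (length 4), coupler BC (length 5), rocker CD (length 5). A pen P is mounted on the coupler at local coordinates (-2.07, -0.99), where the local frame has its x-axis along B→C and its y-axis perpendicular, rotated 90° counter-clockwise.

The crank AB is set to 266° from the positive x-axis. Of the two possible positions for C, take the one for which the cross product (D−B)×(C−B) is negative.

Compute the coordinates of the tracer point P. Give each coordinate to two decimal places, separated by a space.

-2.48 -4.63

A=(0,0), D=(6.00,0)
B = A + 4.00·(cos266°, sin266°) = (-0.2790, -3.9903)
|BD| = 7.4396
circle(B,5.00) ∩ circle(D,5.00): a=3.7198, h=3.3411
  candidates: C₊=(1.0685,0.8247) cross=24.857; C₋=(4.6525,-4.8150) cross=-24.857
  mode - wants cross < 0 → take C=(4.6525,-4.8150) (cross=-24.857)
ex = (C−B)/|BC| = (0.9863,-0.1649); ey = (0.1649,0.9863)
P = B + -2.07·ex + -0.99·ey = (-2.4840,-4.6253)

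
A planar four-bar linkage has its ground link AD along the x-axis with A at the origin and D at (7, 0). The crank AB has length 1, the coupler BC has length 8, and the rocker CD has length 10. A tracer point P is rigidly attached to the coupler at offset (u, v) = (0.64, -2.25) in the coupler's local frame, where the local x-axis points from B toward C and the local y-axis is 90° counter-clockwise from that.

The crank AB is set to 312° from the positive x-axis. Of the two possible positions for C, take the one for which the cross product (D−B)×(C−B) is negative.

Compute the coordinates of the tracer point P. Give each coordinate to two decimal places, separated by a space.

-1.45 -1.74

A=(0,0), D=(7.00,0)
B = A + 1.00·(cos312°, sin312°) = (0.6691, -0.7431)
|BD| = 6.3743
circle(B,8.00) ∩ circle(D,10.00): a=0.3633, h=7.9917
  candidates: C₊=(0.0983,7.2365) cross=50.942; C₋=(1.9617,-8.6380) cross=-50.942
  mode - wants cross < 0 → take C=(1.9617,-8.6380) (cross=-50.942)
ex = (C−B)/|BC| = (0.1616,-0.9869); ey = (0.9869,0.1616)
P = B + 0.64·ex + -2.25·ey = (-1.4479,-1.7383)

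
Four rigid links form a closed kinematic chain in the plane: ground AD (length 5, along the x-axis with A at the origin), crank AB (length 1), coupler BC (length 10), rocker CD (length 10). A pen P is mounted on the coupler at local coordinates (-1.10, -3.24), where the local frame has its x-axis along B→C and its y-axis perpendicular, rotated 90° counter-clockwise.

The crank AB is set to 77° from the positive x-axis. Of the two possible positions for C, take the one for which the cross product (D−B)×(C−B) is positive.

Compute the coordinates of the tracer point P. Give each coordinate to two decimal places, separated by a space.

A=(0,0), D=(5.00,0)
B = A + 1.00·(cos77°, sin77°) = (0.2250, 0.9744)
|BD| = 4.8734
circle(B,10.00) ∩ circle(D,10.00): a=2.4367, h=9.6986
  candidates: C₊=(4.5516,9.9899) cross=47.266; C₋=(0.6734,-9.0156) cross=-47.266
  mode + wants cross > 0 → take C=(4.5516,9.9899) (cross=47.266)
ex = (C−B)/|BC| = (0.4327,0.9016); ey = (-0.9016,0.4327)
P = B + -1.10·ex + -3.24·ey = (2.6701,-1.4192)

2.67 -1.42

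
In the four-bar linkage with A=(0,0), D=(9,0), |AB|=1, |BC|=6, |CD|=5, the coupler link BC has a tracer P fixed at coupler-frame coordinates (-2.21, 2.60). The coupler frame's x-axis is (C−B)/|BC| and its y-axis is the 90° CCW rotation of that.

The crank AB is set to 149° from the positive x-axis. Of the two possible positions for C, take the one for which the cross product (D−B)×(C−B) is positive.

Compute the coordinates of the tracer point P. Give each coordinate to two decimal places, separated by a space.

A=(0,0), D=(9.00,0)
B = A + 1.00·(cos149°, sin149°) = (-0.8572, 0.5150)
|BD| = 9.8706
circle(B,6.00) ∩ circle(D,5.00): a=5.4925, h=2.4150
  candidates: C₊=(4.7539,2.6402) cross=23.838; C₋=(4.5019,-2.1833) cross=-23.838
  mode + wants cross > 0 → take C=(4.7539,2.6402) (cross=23.838)
ex = (C−B)/|BC| = (0.9352,0.3542); ey = (-0.3542,0.9352)
P = B + -2.21·ex + 2.60·ey = (-3.8448,2.1637)

-3.84 2.16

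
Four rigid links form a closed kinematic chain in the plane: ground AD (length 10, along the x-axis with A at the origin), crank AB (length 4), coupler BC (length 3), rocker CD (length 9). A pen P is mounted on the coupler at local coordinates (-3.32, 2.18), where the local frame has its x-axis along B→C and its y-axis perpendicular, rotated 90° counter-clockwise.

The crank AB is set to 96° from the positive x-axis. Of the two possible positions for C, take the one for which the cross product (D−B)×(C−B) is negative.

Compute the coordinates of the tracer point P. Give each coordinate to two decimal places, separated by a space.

A=(0,0), D=(10.00,0)
B = A + 4.00·(cos96°, sin96°) = (-0.4181, 3.9781)
|BD| = 11.1518
circle(B,3.00) ∩ circle(D,9.00): a=2.3477, h=1.8677
  candidates: C₊=(2.4414,4.8854) cross=20.828; C₋=(1.1089,1.3958) cross=-20.828
  mode - wants cross < 0 → take C=(1.1089,1.3958) (cross=-20.828)
ex = (C−B)/|BC| = (0.5090,-0.8608); ey = (0.8608,0.5090)
P = B + -3.32·ex + 2.18·ey = (-0.2315,7.9455)

-0.23 7.95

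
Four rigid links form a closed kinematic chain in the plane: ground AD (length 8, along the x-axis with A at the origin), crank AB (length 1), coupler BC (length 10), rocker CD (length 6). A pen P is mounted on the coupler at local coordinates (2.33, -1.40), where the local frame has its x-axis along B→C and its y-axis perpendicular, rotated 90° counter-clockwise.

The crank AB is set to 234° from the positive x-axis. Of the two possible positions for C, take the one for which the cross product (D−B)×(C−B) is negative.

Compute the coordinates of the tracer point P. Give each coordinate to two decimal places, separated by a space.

A=(0,0), D=(8.00,0)
B = A + 1.00·(cos234°, sin234°) = (-0.5878, -0.8090)
|BD| = 8.6258
circle(B,10.00) ∩ circle(D,6.00): a=8.0227, h=5.9696
  candidates: C₊=(6.8397,5.8867) cross=51.493; C₋=(7.9594,-5.9999) cross=-51.493
  mode - wants cross < 0 → take C=(7.9594,-5.9999) (cross=-51.493)
ex = (C−B)/|BC| = (0.8547,-0.5191); ey = (0.5191,0.8547)
P = B + 2.33·ex + -1.40·ey = (0.6770,-3.2151)

0.68 -3.22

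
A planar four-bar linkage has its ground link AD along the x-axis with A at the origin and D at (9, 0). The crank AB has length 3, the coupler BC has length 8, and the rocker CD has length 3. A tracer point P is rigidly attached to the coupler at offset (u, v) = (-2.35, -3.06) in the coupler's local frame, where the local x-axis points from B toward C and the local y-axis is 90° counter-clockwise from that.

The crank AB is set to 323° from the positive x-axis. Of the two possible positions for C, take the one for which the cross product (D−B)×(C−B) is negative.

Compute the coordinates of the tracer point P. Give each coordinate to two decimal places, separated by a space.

-0.27 -4.59

A=(0,0), D=(9.00,0)
B = A + 3.00·(cos323°, sin323°) = (2.3959, -1.8054)
|BD| = 6.8464
circle(B,8.00) ∩ circle(D,3.00): a=7.4399, h=2.9407
  candidates: C₊=(8.7970,2.9931) cross=20.133; C₋=(10.3479,-2.6801) cross=-20.133
  mode - wants cross < 0 → take C=(10.3479,-2.6801) (cross=-20.133)
ex = (C−B)/|BC| = (0.9940,-0.1093); ey = (0.1093,0.9940)
P = B + -2.35·ex + -3.06·ey = (-0.2746,-4.5902)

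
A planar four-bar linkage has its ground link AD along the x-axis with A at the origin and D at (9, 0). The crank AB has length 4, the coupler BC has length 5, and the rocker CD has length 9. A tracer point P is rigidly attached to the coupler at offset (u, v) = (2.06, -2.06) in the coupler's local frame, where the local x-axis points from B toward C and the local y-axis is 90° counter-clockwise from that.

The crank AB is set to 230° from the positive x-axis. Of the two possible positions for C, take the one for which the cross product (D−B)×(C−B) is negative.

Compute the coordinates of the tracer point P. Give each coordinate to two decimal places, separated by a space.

-1.74 -5.86

A=(0,0), D=(9.00,0)
B = A + 4.00·(cos230°, sin230°) = (-2.5712, -3.0642)
|BD| = 11.9700
circle(B,5.00) ∩ circle(D,9.00): a=3.6458, h=3.4217
  candidates: C₊=(0.0773,1.1768) cross=40.958; C₋=(1.8291,-5.4386) cross=-40.958
  mode - wants cross < 0 → take C=(1.8291,-5.4386) (cross=-40.958)
ex = (C−B)/|BC| = (0.8800,-0.4749); ey = (0.4749,0.8800)
P = B + 2.06·ex + -2.06·ey = (-1.7365,-5.8553)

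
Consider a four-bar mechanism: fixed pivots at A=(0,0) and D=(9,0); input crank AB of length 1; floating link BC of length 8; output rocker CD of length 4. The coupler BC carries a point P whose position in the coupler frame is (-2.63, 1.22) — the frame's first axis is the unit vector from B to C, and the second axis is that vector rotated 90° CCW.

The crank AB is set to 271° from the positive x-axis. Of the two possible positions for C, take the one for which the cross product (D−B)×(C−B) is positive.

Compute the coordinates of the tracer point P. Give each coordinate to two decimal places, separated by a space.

-2.86 -1.39

A=(0,0), D=(9.00,0)
B = A + 1.00·(cos271°, sin271°) = (0.0175, -0.9998)
|BD| = 9.0380
circle(B,8.00) ∩ circle(D,4.00): a=7.1745, h=3.5394
  candidates: C₊=(6.7563,3.3115) cross=31.989; C₋=(7.5394,-3.7238) cross=-31.989
  mode + wants cross > 0 → take C=(6.7563,3.3115) (cross=31.989)
ex = (C−B)/|BC| = (0.8424,0.5389); ey = (-0.5389,0.8424)
P = B + -2.63·ex + 1.22·ey = (-2.8554,-1.3895)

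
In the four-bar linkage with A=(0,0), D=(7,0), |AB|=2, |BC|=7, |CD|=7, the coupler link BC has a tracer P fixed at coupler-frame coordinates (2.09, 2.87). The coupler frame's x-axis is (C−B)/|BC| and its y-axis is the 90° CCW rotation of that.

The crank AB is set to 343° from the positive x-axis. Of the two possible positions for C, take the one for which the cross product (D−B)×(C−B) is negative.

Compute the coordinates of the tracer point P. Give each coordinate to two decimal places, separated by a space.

5.43 -1.08

A=(0,0), D=(7.00,0)
B = A + 2.00·(cos343°, sin343°) = (1.9126, -0.5847)
|BD| = 5.1209
circle(B,7.00) ∩ circle(D,7.00): a=2.5604, h=6.5149
  candidates: C₊=(3.7124,6.1799) cross=33.362; C₋=(5.2002,-6.7647) cross=-33.362
  mode - wants cross < 0 → take C=(5.2002,-6.7647) (cross=-33.362)
ex = (C−B)/|BC| = (0.4697,-0.8828); ey = (0.8828,0.4697)
P = B + 2.09·ex + 2.87·ey = (5.4280,-1.0820)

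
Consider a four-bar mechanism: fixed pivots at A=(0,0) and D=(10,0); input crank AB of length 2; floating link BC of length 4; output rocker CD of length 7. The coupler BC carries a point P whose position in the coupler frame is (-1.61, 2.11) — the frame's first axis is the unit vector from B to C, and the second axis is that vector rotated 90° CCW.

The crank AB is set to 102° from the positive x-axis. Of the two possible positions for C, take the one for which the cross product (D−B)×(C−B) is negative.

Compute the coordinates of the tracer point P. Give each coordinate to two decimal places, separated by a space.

-0.69 4.60

A=(0,0), D=(10.00,0)
B = A + 2.00·(cos102°, sin102°) = (-0.4158, 1.9563)
|BD| = 10.5979
circle(B,4.00) ∩ circle(D,7.00): a=3.7421, h=1.4131
  candidates: C₊=(3.5228,2.6544) cross=14.976; C₋=(3.0011,-0.1233) cross=-14.976
  mode - wants cross < 0 → take C=(3.0011,-0.1233) (cross=-14.976)
ex = (C−B)/|BC| = (0.8542,-0.5199); ey = (0.5199,0.8542)
P = B + -1.61·ex + 2.11·ey = (-0.6941,4.5958)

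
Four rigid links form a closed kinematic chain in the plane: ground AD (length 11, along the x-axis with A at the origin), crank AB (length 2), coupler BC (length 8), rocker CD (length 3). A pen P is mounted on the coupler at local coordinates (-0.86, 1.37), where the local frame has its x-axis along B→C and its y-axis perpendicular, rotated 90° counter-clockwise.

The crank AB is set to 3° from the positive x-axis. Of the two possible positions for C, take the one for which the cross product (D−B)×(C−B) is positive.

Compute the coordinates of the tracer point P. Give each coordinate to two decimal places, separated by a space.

0.75 1.13

A=(0,0), D=(11.00,0)
B = A + 2.00·(cos3°, sin3°) = (1.9973, 0.1047)
|BD| = 9.0033
circle(B,8.00) ∩ circle(D,3.00): a=7.5561, h=2.6278
  candidates: C₊=(9.5834,2.6445) cross=23.659; C₋=(9.5223,-2.6108) cross=-23.659
  mode + wants cross > 0 → take C=(9.5834,2.6445) (cross=23.659)
ex = (C−B)/|BC| = (0.9483,0.3175); ey = (-0.3175,0.9483)
P = B + -0.86·ex + 1.37·ey = (0.7468,1.1308)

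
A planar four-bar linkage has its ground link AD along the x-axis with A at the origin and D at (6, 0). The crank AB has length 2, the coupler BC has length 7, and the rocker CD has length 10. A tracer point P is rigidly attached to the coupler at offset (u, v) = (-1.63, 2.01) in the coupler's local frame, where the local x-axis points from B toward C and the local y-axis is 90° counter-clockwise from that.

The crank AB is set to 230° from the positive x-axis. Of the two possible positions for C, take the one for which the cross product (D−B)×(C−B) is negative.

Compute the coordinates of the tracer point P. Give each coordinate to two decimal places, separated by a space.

A=(0,0), D=(6.00,0)
B = A + 2.00·(cos230°, sin230°) = (-1.2856, -1.5321)
|BD| = 7.4449
circle(B,7.00) ∩ circle(D,10.00): a=0.2973, h=6.9937
  candidates: C₊=(-2.4339,5.3731) cross=52.067; C₋=(0.4446,-8.3149) cross=-52.067
  mode - wants cross < 0 → take C=(0.4446,-8.3149) (cross=-52.067)
ex = (C−B)/|BC| = (0.2472,-0.9690); ey = (0.9690,0.2472)
P = B + -1.63·ex + 2.01·ey = (0.2592,0.5441)

0.26 0.54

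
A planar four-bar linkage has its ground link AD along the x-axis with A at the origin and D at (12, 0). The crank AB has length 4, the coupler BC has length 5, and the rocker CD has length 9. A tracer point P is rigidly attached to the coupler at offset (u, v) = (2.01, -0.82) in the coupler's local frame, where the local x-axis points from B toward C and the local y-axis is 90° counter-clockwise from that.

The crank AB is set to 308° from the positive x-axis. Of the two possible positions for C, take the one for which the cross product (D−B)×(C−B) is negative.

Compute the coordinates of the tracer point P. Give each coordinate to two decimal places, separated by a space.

A=(0,0), D=(12.00,0)
B = A + 4.00·(cos308°, sin308°) = (2.4626, -3.1520)
|BD| = 10.0447
circle(B,5.00) ∩ circle(D,9.00): a=2.2348, h=4.4728
  candidates: C₊=(3.1810,1.7961) cross=44.928; C₋=(5.9881,-6.6976) cross=-44.928
  mode - wants cross < 0 → take C=(5.9881,-6.6976) (cross=-44.928)
ex = (C−B)/|BC| = (0.7051,-0.7091); ey = (0.7091,0.7051)
P = B + 2.01·ex + -0.82·ey = (3.2984,-5.1555)

3.30 -5.16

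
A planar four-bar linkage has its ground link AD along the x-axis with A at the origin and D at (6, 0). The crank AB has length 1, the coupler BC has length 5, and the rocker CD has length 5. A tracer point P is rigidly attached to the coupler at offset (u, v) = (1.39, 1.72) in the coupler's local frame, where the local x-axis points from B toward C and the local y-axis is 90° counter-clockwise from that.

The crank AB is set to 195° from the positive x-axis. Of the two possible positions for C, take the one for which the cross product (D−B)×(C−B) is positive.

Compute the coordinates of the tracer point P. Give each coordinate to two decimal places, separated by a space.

-1.31 1.93

A=(0,0), D=(6.00,0)
B = A + 1.00·(cos195°, sin195°) = (-0.9659, -0.2588)
|BD| = 6.9707
circle(B,5.00) ∩ circle(D,5.00): a=3.4854, h=3.5850
  candidates: C₊=(2.3839,3.4531) cross=24.990; C₋=(2.6501,-3.7119) cross=-24.990
  mode + wants cross > 0 → take C=(2.3839,3.4531) (cross=24.990)
ex = (C−B)/|BC| = (0.6700,0.7424); ey = (-0.7424,0.6700)
P = B + 1.39·ex + 1.72·ey = (-1.3116,1.9254)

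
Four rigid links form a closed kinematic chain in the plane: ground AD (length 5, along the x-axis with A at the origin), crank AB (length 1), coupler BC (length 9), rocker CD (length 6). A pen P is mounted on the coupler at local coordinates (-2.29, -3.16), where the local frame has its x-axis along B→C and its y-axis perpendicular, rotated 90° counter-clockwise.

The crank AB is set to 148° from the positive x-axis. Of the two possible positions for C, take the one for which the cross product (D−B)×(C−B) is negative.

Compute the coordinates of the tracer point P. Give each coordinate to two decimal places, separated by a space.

A=(0,0), D=(5.00,0)
B = A + 1.00·(cos148°, sin148°) = (-0.8480, 0.5299)
|BD| = 5.8720
circle(B,9.00) ∩ circle(D,6.00): a=6.7677, h=5.9328
  candidates: C₊=(6.4275,5.8277) cross=34.837; C₋=(5.3567,-5.9894) cross=-34.837
  mode - wants cross < 0 → take C=(5.3567,-5.9894) (cross=-34.837)
ex = (C−B)/|BC| = (0.6894,-0.7244); ey = (0.7244,0.6894)
P = B + -2.29·ex + -3.16·ey = (-4.7158,0.0102)

-4.72 0.01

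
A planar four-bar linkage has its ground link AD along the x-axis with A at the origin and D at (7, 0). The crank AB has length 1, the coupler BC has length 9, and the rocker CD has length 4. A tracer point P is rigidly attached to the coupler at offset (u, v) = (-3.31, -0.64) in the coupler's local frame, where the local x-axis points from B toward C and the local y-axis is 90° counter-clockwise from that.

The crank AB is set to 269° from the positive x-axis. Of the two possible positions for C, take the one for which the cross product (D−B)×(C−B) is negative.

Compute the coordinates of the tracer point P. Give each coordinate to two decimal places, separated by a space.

A=(0,0), D=(7.00,0)
B = A + 1.00·(cos269°, sin269°) = (-0.0175, -0.9998)
|BD| = 7.0883
circle(B,9.00) ∩ circle(D,4.00): a=8.1292, h=3.8622
  candidates: C₊=(7.4857,3.9704) cross=27.377; C₋=(8.5752,-3.6768) cross=-27.377
  mode - wants cross < 0 → take C=(8.5752,-3.6768) (cross=-27.377)
ex = (C−B)/|BC| = (0.9547,-0.2974); ey = (0.2974,0.9547)
P = B + -3.31·ex + -0.64·ey = (-3.3680,-0.6264)

-3.37 -0.63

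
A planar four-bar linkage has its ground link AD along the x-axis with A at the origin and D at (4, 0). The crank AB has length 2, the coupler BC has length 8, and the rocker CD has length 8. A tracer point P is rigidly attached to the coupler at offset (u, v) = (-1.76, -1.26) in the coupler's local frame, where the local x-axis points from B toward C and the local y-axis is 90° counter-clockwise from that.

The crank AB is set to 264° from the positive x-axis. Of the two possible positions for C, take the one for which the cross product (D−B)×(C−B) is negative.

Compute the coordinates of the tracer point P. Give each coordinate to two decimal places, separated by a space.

-2.32 -1.53

A=(0,0), D=(4.00,0)
B = A + 2.00·(cos264°, sin264°) = (-0.2091, -1.9890)
|BD| = 4.6554
circle(B,8.00) ∩ circle(D,8.00): a=2.3277, h=7.6539
  candidates: C₊=(-1.3747,5.9256) cross=35.632; C₋=(5.1657,-7.9146) cross=-35.632
  mode - wants cross < 0 → take C=(5.1657,-7.9146) (cross=-35.632)
ex = (C−B)/|BC| = (0.6718,-0.7407); ey = (0.7407,0.6718)
P = B + -1.76·ex + -1.26·ey = (-2.3248,-1.5319)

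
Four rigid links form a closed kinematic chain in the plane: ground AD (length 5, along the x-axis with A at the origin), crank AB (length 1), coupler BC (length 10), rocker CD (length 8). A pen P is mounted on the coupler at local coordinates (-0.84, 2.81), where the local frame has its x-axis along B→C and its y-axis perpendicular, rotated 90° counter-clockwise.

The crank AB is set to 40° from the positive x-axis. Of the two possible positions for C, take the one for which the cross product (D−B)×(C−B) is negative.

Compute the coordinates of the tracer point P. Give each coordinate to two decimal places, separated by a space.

A=(0,0), D=(5.00,0)
B = A + 1.00·(cos40°, sin40°) = (0.7660, 0.6428)
|BD| = 4.2825
circle(B,10.00) ∩ circle(D,8.00): a=6.3444, h=7.7297
  candidates: C₊=(8.1988,7.3326) cross=33.102; C₋=(5.8784,-7.9516) cross=-33.102
  mode - wants cross < 0 → take C=(5.8784,-7.9516) (cross=-33.102)
ex = (C−B)/|BC| = (0.5112,-0.8594); ey = (0.8594,0.5112)
P = B + -0.84·ex + 2.81·ey = (2.7516,2.8013)

2.75 2.80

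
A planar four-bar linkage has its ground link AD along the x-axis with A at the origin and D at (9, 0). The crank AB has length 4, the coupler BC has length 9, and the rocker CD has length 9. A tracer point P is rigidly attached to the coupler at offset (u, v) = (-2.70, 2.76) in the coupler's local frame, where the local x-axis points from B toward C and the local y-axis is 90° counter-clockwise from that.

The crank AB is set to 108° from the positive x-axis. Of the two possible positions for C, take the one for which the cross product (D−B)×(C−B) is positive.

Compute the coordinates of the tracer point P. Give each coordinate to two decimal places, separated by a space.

-4.99 4.70

A=(0,0), D=(9.00,0)
B = A + 4.00·(cos108°, sin108°) = (-1.2361, 3.8042)
|BD| = 10.9201
circle(B,9.00) ∩ circle(D,9.00): a=5.4601, h=7.1546
  candidates: C₊=(6.3744,8.6085) cross=78.129; C₋=(1.3895,-4.8043) cross=-78.129
  mode + wants cross > 0 → take C=(6.3744,8.6085) (cross=78.129)
ex = (C−B)/|BC| = (0.8456,0.5338); ey = (-0.5338,0.8456)
P = B + -2.70·ex + 2.76·ey = (-4.9925,4.6968)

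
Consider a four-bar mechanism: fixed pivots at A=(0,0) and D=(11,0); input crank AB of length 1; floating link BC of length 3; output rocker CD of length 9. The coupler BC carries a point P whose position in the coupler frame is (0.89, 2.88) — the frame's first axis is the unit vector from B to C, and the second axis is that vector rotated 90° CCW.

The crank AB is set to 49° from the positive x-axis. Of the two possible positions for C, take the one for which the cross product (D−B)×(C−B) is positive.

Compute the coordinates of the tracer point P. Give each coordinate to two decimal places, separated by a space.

-1.02 3.26

A=(0,0), D=(11.00,0)
B = A + 1.00·(cos49°, sin49°) = (0.6561, 0.7547)
|BD| = 10.3714
circle(B,3.00) ∩ circle(D,9.00): a=1.7146, h=2.4617
  candidates: C₊=(2.5453,3.0851) cross=25.531; C₋=(2.1870,-1.8252) cross=-25.531
  mode + wants cross > 0 → take C=(2.5453,3.0851) (cross=25.531)
ex = (C−B)/|BC| = (0.6297,0.7768); ey = (-0.7768,0.6297)
P = B + 0.89·ex + 2.88·ey = (-1.0207,3.2597)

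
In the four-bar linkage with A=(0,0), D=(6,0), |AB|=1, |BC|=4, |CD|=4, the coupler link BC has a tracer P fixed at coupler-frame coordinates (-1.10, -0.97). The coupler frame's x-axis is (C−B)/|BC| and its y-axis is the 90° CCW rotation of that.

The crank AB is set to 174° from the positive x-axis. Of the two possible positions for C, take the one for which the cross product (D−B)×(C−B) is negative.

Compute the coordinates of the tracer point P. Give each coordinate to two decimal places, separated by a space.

A=(0,0), D=(6.00,0)
B = A + 1.00·(cos174°, sin174°) = (-0.9945, 0.1045)
|BD| = 6.9953
circle(B,4.00) ∩ circle(D,4.00): a=3.4977, h=1.9407
  candidates: C₊=(2.5317,1.9928) cross=13.576; C₋=(2.4737,-1.8882) cross=-13.576
  mode - wants cross < 0 → take C=(2.4737,-1.8882) (cross=-13.576)
ex = (C−B)/|BC| = (0.8671,-0.4982); ey = (0.4982,0.8671)
P = B + -1.10·ex + -0.97·ey = (-2.4315,-0.1885)

-2.43 -0.19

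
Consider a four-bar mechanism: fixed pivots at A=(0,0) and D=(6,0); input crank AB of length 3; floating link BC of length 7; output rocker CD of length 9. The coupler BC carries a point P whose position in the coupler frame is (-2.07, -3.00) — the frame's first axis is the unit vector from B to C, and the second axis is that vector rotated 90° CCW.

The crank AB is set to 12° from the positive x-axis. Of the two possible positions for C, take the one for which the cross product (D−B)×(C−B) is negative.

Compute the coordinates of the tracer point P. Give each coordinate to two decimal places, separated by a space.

A=(0,0), D=(6.00,0)
B = A + 3.00·(cos12°, sin12°) = (2.9344, 0.6237)
|BD| = 3.1284
circle(B,7.00) ∩ circle(D,9.00): a=-3.5503, h=6.0329
  candidates: C₊=(0.6583,7.2433) cross=18.873; C₋=(-1.7474,-4.5801) cross=-18.873
  mode - wants cross < 0 → take C=(-1.7474,-4.5801) (cross=-18.873)
ex = (C−B)/|BC| = (-0.6688,-0.7434); ey = (0.7434,-0.6688)
P = B + -2.07·ex + -3.00·ey = (2.0887,4.1691)

2.09 4.17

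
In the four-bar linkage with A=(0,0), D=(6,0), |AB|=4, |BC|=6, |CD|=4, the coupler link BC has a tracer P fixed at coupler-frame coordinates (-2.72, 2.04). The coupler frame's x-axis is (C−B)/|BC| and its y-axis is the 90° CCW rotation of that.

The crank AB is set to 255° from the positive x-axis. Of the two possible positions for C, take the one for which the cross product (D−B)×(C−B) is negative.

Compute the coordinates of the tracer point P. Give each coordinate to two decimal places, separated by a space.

-3.76 -1.82

A=(0,0), D=(6.00,0)
B = A + 4.00·(cos255°, sin255°) = (-1.0353, -3.8637)
|BD| = 8.0264
circle(B,6.00) ∩ circle(D,4.00): a=5.2591, h=2.8882
  candidates: C₊=(2.1841,1.1995) cross=23.182; C₋=(4.9647,-3.8637) cross=-23.182
  mode - wants cross < 0 → take C=(4.9647,-3.8637) (cross=-23.182)
ex = (C−B)/|BC| = (1.0000,-0.0000); ey = (0.0000,1.0000)
P = B + -2.72·ex + 2.04·ey = (-3.7553,-1.8237)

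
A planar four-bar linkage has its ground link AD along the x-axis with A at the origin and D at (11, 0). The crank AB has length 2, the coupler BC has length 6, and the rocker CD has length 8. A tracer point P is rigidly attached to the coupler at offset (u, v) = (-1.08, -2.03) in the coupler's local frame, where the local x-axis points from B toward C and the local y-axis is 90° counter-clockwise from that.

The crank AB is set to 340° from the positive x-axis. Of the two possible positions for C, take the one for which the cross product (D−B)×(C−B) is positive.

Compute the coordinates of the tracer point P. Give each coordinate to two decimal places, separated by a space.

3.22 -2.55

A=(0,0), D=(11.00,0)
B = A + 2.00·(cos340°, sin340°) = (1.8794, -0.6840)
|BD| = 9.1462
circle(B,6.00) ∩ circle(D,8.00): a=3.0424, h=5.1714
  candidates: C₊=(4.5265,4.7004) cross=47.299; C₋=(5.3001,-5.6134) cross=-47.299
  mode + wants cross > 0 → take C=(4.5265,4.7004) (cross=47.299)
ex = (C−B)/|BC| = (0.4412,0.8974); ey = (-0.8974,0.4412)
P = B + -1.08·ex + -2.03·ey = (3.2246,-2.5489)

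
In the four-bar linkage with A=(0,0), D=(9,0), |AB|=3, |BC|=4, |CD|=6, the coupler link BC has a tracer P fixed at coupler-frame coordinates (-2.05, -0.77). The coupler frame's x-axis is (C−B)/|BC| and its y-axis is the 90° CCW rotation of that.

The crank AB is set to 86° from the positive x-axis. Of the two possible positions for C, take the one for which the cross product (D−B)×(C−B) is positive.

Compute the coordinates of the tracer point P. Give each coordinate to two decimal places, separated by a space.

-1.71 1.94

A=(0,0), D=(9.00,0)
B = A + 3.00·(cos86°, sin86°) = (0.2093, 2.9927)
|BD| = 9.2862
circle(B,4.00) ∩ circle(D,6.00): a=3.5662, h=1.8116
  candidates: C₊=(4.1691,3.5584) cross=16.823; C₋=(3.0014,0.1284) cross=-16.823
  mode + wants cross > 0 → take C=(4.1691,3.5584) (cross=16.823)
ex = (C−B)/|BC| = (0.9899,0.1414); ey = (-0.1414,0.9899)
P = B + -2.05·ex + -0.77·ey = (-1.7112,1.9405)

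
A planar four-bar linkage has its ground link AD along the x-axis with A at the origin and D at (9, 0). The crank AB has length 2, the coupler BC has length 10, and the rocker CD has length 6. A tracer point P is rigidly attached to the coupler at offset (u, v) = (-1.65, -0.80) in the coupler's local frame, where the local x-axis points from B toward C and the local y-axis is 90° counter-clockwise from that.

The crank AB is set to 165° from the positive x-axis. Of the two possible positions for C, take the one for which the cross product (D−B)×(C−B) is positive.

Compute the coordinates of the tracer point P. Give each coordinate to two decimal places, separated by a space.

A=(0,0), D=(9.00,0)
B = A + 2.00·(cos165°, sin165°) = (-1.9319, 0.5176)
|BD| = 10.9441
circle(B,10.00) ∩ circle(D,6.00): a=8.3960, h=5.4321
  candidates: C₊=(6.7117,5.5465) cross=59.449; C₋=(6.1978,-5.3055) cross=-59.449
  mode + wants cross > 0 → take C=(6.7117,5.5465) (cross=59.449)
ex = (C−B)/|BC| = (0.8644,0.5029); ey = (-0.5029,0.8644)
P = B + -1.65·ex + -0.80·ey = (-2.9557,-1.0036)

-2.96 -1.00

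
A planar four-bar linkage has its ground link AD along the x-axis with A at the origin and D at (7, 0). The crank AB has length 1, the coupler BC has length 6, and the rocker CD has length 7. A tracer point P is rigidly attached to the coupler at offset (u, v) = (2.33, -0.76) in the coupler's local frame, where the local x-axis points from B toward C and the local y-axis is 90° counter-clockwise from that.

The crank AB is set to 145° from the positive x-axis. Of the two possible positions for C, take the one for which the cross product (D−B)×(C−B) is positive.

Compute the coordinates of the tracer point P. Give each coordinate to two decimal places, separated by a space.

A=(0,0), D=(7.00,0)
B = A + 1.00·(cos145°, sin145°) = (-0.8192, 0.5736)
|BD| = 7.8402
circle(B,6.00) ∩ circle(D,7.00): a=3.0910, h=5.1425
  candidates: C₊=(2.6398,5.4762) cross=40.318; C₋=(1.8874,-4.7813) cross=-40.318
  mode + wants cross > 0 → take C=(2.6398,5.4762) (cross=40.318)
ex = (C−B)/|BC| = (0.5765,0.8171); ey = (-0.8171,0.5765)
P = B + 2.33·ex + -0.76·ey = (1.1451,2.0393)

1.15 2.04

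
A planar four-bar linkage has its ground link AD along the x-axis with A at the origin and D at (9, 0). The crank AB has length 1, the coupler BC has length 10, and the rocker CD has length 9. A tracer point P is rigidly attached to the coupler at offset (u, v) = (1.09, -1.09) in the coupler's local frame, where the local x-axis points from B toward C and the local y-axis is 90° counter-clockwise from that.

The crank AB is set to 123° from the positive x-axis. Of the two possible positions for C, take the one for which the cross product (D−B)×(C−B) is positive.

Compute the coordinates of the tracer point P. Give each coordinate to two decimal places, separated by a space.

A=(0,0), D=(9.00,0)
B = A + 1.00·(cos123°, sin123°) = (-0.5446, 0.8387)
|BD| = 9.5814
circle(B,10.00) ∩ circle(D,9.00): a=5.7822, h=8.1588
  candidates: C₊=(5.9295,8.4600) cross=78.173; C₋=(4.5012,-7.7949) cross=-78.173
  mode + wants cross > 0 → take C=(5.9295,8.4600) (cross=78.173)
ex = (C−B)/|BC| = (0.6474,0.7621); ey = (-0.7621,0.6474)
P = B + 1.09·ex + -1.09·ey = (0.9918,0.9637)

0.99 0.96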